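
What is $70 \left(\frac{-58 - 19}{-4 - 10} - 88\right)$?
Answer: $-5775$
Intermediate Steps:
$70 \left(\frac{-58 - 19}{-4 - 10} - 88\right) = 70 \left(- \frac{77}{-14} - 88\right) = 70 \left(\left(-77\right) \left(- \frac{1}{14}\right) - 88\right) = 70 \left(\frac{11}{2} - 88\right) = 70 \left(- \frac{165}{2}\right) = -5775$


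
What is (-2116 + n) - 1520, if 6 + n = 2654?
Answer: -988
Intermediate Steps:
n = 2648 (n = -6 + 2654 = 2648)
(-2116 + n) - 1520 = (-2116 + 2648) - 1520 = 532 - 1520 = -988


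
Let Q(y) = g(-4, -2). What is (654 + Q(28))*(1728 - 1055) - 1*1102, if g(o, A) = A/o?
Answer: 878753/2 ≈ 4.3938e+5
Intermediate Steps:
Q(y) = 1/2 (Q(y) = -2/(-4) = -2*(-1/4) = 1/2)
(654 + Q(28))*(1728 - 1055) - 1*1102 = (654 + 1/2)*(1728 - 1055) - 1*1102 = (1309/2)*673 - 1102 = 880957/2 - 1102 = 878753/2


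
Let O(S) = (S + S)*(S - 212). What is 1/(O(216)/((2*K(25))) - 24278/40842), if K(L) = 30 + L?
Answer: 1123155/16976099 ≈ 0.066161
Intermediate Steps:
O(S) = 2*S*(-212 + S) (O(S) = (2*S)*(-212 + S) = 2*S*(-212 + S))
1/(O(216)/((2*K(25))) - 24278/40842) = 1/((2*216*(-212 + 216))/((2*(30 + 25))) - 24278/40842) = 1/((2*216*4)/((2*55)) - 24278*1/40842) = 1/(1728/110 - 12139/20421) = 1/(1728*(1/110) - 12139/20421) = 1/(864/55 - 12139/20421) = 1/(16976099/1123155) = 1123155/16976099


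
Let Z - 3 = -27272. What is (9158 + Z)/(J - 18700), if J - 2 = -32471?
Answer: 18111/51169 ≈ 0.35394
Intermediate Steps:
Z = -27269 (Z = 3 - 27272 = -27269)
J = -32469 (J = 2 - 32471 = -32469)
(9158 + Z)/(J - 18700) = (9158 - 27269)/(-32469 - 18700) = -18111/(-51169) = -18111*(-1/51169) = 18111/51169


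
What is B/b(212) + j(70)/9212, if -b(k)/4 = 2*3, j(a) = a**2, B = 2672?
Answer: -15623/141 ≈ -110.80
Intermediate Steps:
b(k) = -24 (b(k) = -8*3 = -4*6 = -24)
B/b(212) + j(70)/9212 = 2672/(-24) + 70**2/9212 = 2672*(-1/24) + 4900*(1/9212) = -334/3 + 25/47 = -15623/141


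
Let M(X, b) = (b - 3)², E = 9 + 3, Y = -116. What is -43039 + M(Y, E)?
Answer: -42958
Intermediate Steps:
E = 12
M(X, b) = (-3 + b)²
-43039 + M(Y, E) = -43039 + (-3 + 12)² = -43039 + 9² = -43039 + 81 = -42958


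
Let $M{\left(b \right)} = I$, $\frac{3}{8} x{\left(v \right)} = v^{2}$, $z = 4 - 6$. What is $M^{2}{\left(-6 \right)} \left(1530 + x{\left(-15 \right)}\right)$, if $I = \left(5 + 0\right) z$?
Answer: $213000$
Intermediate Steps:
$z = -2$ ($z = 4 - 6 = -2$)
$x{\left(v \right)} = \frac{8 v^{2}}{3}$
$I = -10$ ($I = \left(5 + 0\right) \left(-2\right) = 5 \left(-2\right) = -10$)
$M{\left(b \right)} = -10$
$M^{2}{\left(-6 \right)} \left(1530 + x{\left(-15 \right)}\right) = \left(-10\right)^{2} \left(1530 + \frac{8 \left(-15\right)^{2}}{3}\right) = 100 \left(1530 + \frac{8}{3} \cdot 225\right) = 100 \left(1530 + 600\right) = 100 \cdot 2130 = 213000$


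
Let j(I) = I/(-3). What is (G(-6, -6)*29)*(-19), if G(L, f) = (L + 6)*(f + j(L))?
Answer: 0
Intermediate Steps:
j(I) = -I/3 (j(I) = I*(-1/3) = -I/3)
G(L, f) = (6 + L)*(f - L/3) (G(L, f) = (L + 6)*(f - L/3) = (6 + L)*(f - L/3))
(G(-6, -6)*29)*(-19) = ((-2*(-6) + 6*(-6) - 1/3*(-6)**2 - 6*(-6))*29)*(-19) = ((12 - 36 - 1/3*36 + 36)*29)*(-19) = ((12 - 36 - 12 + 36)*29)*(-19) = (0*29)*(-19) = 0*(-19) = 0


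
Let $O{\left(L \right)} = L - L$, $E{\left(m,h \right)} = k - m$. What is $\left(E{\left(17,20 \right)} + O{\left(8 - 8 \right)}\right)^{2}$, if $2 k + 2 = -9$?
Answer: $\frac{2025}{4} \approx 506.25$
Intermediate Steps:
$k = - \frac{11}{2}$ ($k = -1 + \frac{1}{2} \left(-9\right) = -1 - \frac{9}{2} = - \frac{11}{2} \approx -5.5$)
$E{\left(m,h \right)} = - \frac{11}{2} - m$
$O{\left(L \right)} = 0$
$\left(E{\left(17,20 \right)} + O{\left(8 - 8 \right)}\right)^{2} = \left(\left(- \frac{11}{2} - 17\right) + 0\right)^{2} = \left(- \frac{45}{2} + 0\right)^{2} = \left(- \frac{45}{2}\right)^{2} = \frac{2025}{4}$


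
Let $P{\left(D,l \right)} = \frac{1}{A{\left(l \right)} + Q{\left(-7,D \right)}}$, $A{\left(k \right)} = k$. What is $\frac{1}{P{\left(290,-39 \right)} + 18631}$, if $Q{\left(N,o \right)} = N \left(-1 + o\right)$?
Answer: $\frac{2062}{38417121} \approx 5.3674 \cdot 10^{-5}$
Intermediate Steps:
$P{\left(D,l \right)} = \frac{1}{7 + l - 7 D}$ ($P{\left(D,l \right)} = \frac{1}{l - 7 \left(-1 + D\right)} = \frac{1}{l - \left(-7 + 7 D\right)} = \frac{1}{7 + l - 7 D}$)
$\frac{1}{P{\left(290,-39 \right)} + 18631} = \frac{1}{\frac{1}{7 - 39 - 2030} + 18631} = \frac{1}{\frac{1}{-2062} + 18631} = \frac{1}{- \frac{1}{2062} + 18631} = \frac{1}{\frac{38417121}{2062}} = \frac{2062}{38417121}$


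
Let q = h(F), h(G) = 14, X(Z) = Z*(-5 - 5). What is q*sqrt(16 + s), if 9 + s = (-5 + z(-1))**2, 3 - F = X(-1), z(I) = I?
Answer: 14*sqrt(43) ≈ 91.804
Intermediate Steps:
X(Z) = -10*Z (X(Z) = Z*(-10) = -10*Z)
F = -7 (F = 3 - (-10)*(-1) = 3 - 1*10 = 3 - 10 = -7)
s = 27 (s = -9 + (-5 - 1)**2 = -9 + (-6)**2 = -9 + 36 = 27)
q = 14
q*sqrt(16 + s) = 14*sqrt(16 + 27) = 14*sqrt(43)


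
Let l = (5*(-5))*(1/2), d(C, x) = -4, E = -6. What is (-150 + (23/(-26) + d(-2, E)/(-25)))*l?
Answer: 97971/52 ≈ 1884.1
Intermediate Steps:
l = -25/2 ≈ -12.500
(-150 + (23/(-26) + d(-2, E)/(-25)))*l = (-150 + (23/(-26) - 4/(-25)))*(-25/2) = (-150 + (23*(-1/26) - 4*(-1/25)))*(-25/2) = (-150 + (-23/26 + 4/25))*(-25/2) = (-150 - 471/650)*(-25/2) = -97971/650*(-25/2) = 97971/52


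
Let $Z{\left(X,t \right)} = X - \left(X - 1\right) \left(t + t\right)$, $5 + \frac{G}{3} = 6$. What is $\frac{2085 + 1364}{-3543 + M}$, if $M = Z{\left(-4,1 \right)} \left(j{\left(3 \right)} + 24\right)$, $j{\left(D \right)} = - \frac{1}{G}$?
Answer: $- \frac{3449}{3401} \approx -1.0141$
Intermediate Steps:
$G = 3$ ($G = -15 + 3 \cdot 6 = -15 + 18 = 3$)
$Z{\left(X,t \right)} = X - 2 t \left(-1 + X\right)$ ($Z{\left(X,t \right)} = X - \left(-1 + X\right) 2 t = X - 2 t \left(-1 + X\right)$)
$j{\left(D \right)} = - \frac{1}{3}$
$M = 142$ ($M = \left(-4 + 2 \cdot 1 - \left(-8\right) 1\right) \left(- \frac{1}{3} + 24\right) = \left(-4 + 2 + 8\right) \frac{71}{3} = 6 \cdot \frac{71}{3} = 142$)
$\frac{2085 + 1364}{-3543 + M} = \frac{2085 + 1364}{-3543 + 142} = \frac{3449}{-3401} = 3449 \left(- \frac{1}{3401}\right) = - \frac{3449}{3401}$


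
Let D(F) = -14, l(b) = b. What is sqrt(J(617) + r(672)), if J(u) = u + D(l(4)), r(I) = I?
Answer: 5*sqrt(51) ≈ 35.707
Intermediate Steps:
J(u) = -14 + u (J(u) = u - 14 = -14 + u)
sqrt(J(617) + r(672)) = sqrt((-14 + 617) + 672) = sqrt(603 + 672) = sqrt(1275) = 5*sqrt(51)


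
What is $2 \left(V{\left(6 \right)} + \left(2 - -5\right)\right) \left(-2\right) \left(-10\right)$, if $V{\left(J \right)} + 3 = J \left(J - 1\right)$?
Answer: $1360$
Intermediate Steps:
$V{\left(J \right)} = -3 + J \left(-1 + J\right)$ ($V{\left(J \right)} = -3 + J \left(J - 1\right) = -3 + J \left(-1 + J\right)$)
$2 \left(V{\left(6 \right)} + \left(2 - -5\right)\right) \left(-2\right) \left(-10\right) = 2 \left(\left(-3 + 6^{2} - 6\right) + \left(2 - -5\right)\right) \left(-2\right) \left(-10\right) = 2 \left(\left(-3 + 36 - 6\right) + \left(2 + 5\right)\right) \left(-2\right) \left(-10\right) = 2 \left(27 + 7\right) \left(-2\right) \left(-10\right) = 2 \cdot 34 \left(-2\right) \left(-10\right) = 2 \left(-68\right) \left(-10\right) = \left(-136\right) \left(-10\right) = 1360$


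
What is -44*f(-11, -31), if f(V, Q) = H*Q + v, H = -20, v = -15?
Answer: -26620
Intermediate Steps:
f(V, Q) = -15 - 20*Q (f(V, Q) = -20*Q - 15 = -15 - 20*Q)
-44*f(-11, -31) = -44*(-15 - 20*(-31)) = -44*(-15 + 620) = -44*605 = -26620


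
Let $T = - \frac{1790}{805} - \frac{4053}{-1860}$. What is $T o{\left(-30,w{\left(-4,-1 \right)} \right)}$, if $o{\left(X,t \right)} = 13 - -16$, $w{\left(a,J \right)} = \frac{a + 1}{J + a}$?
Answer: $- \frac{129021}{99820} \approx -1.2925$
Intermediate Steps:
$w{\left(a,J \right)} = \frac{1 + a}{J + a}$
$o{\left(X,t \right)} = 29$ ($o{\left(X,t \right)} = 13 + 16 = 29$)
$T = - \frac{4449}{99820}$ ($T = \left(-1790\right) \frac{1}{805} - - \frac{1351}{620} = - \frac{358}{161} + \frac{1351}{620} = - \frac{4449}{99820} \approx -0.04457$)
$T o{\left(-30,w{\left(-4,-1 \right)} \right)} = \left(- \frac{4449}{99820}\right) 29 = - \frac{129021}{99820}$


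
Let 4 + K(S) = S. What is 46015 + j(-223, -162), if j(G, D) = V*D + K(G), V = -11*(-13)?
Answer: 22622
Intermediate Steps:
K(S) = -4 + S
V = 143
j(G, D) = -4 + G + 143*D (j(G, D) = 143*D + (-4 + G) = -4 + G + 143*D)
46015 + j(-223, -162) = 46015 + (-4 - 223 + 143*(-162)) = 46015 + (-4 - 223 - 23166) = 46015 - 23393 = 22622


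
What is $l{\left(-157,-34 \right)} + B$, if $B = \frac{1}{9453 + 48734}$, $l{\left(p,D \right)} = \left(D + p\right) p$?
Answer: $\frac{1744853570}{58187} \approx 29987.0$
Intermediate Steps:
$l{\left(p,D \right)} = p \left(D + p\right)$
$B = \frac{1}{58187} \approx 1.7186 \cdot 10^{-5}$
$l{\left(-157,-34 \right)} + B = - 157 \left(-34 - 157\right) + \frac{1}{58187} = \left(-157\right) \left(-191\right) + \frac{1}{58187} = 29987 + \frac{1}{58187} = \frac{1744853570}{58187}$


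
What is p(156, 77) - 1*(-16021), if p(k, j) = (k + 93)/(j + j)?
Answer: 2467483/154 ≈ 16023.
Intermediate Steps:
p(k, j) = (93 + k)/(2*j) (p(k, j) = (93 + k)/((2*j)) = (93 + k)*(1/(2*j)) = (93 + k)/(2*j))
p(156, 77) - 1*(-16021) = (½)*(93 + 156)/77 - 1*(-16021) = (½)*(1/77)*249 + 16021 = 249/154 + 16021 = 2467483/154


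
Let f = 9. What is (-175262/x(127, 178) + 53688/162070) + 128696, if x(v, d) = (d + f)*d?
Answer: 173561201418087/1348665505 ≈ 1.2869e+5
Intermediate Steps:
x(v, d) = d*(9 + d) (x(v, d) = (d + 9)*d = (9 + d)*d = d*(9 + d))
(-175262/x(127, 178) + 53688/162070) + 128696 = (-175262*1/(178*(9 + 178)) + 53688/162070) + 128696 = (-175262/(178*187) + 53688*(1/162070)) + 128696 = (-175262/33286 + 26844/81035) + 128696 = (-175262*1/33286 + 26844/81035) + 128696 = (-87631/16643 + 26844/81035) + 128696 = -6654413393/1348665505 + 128696 = 173561201418087/1348665505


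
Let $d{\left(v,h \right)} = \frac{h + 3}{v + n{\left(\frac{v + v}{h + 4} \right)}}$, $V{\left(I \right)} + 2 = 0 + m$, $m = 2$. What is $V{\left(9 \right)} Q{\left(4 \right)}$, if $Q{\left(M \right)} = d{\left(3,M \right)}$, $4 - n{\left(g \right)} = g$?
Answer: $0$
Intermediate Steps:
$V{\left(I \right)} = 0$ ($V{\left(I \right)} = -2 + \left(0 + 2\right) = -2 + 2 = 0$)
$n{\left(g \right)} = 4 - g$
$d{\left(v,h \right)} = \frac{3 + h}{4 + v - \frac{2 v}{4 + h}}$ ($d{\left(v,h \right)} = \frac{h + 3}{v + \left(4 - \frac{v + v}{h + 4}\right)} = \frac{3 + h}{v - \left(-4 + \frac{2 v}{4 + h}\right)} = \frac{3 + h}{4 + v - \frac{2 v}{4 + h}}$)
$Q{\left(M \right)} = \frac{\left(3 + M\right) \left(4 + M\right)}{22 + 7 M}$ ($Q{\left(M \right)} = \frac{\left(3 + M\right) \left(4 + M\right)}{\left(-2\right) 3 + \left(4 + M\right) \left(4 + 3\right)} = \frac{\left(3 + M\right) \left(4 + M\right)}{-6 + \left(4 + M\right) 7} = \frac{\left(3 + M\right) \left(4 + M\right)}{-6 + \left(28 + 7 M\right)} = \frac{\left(3 + M\right) \left(4 + M\right)}{22 + 7 M}$)
$V{\left(9 \right)} Q{\left(4 \right)} = 0 \frac{\left(3 + 4\right) \left(4 + 4\right)}{22 + 7 \cdot 4} = 0 \frac{1}{22 + 28} \cdot 7 \cdot 8 = 0 \cdot \frac{1}{50} \cdot 7 \cdot 8 = 0 \cdot \frac{28}{25} = 0$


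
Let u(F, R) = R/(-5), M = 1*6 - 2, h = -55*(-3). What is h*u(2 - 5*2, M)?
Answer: -132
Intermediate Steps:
h = 165
M = 4 (M = 6 - 2 = 4)
u(F, R) = -R/5 (u(F, R) = R*(-1/5) = -R/5)
h*u(2 - 5*2, M) = 165*(-1/5*4) = 165*(-4/5) = -132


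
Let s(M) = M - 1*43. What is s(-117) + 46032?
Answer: 45872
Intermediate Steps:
s(M) = -43 + M (s(M) = M - 43 = -43 + M)
s(-117) + 46032 = (-43 - 117) + 46032 = -160 + 46032 = 45872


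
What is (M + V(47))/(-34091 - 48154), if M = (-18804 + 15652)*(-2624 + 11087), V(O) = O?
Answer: 26675329/82245 ≈ 324.34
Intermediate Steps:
M = -26675376 (M = -3152*8463 = -26675376)
(M + V(47))/(-34091 - 48154) = (-26675376 + 47)/(-34091 - 48154) = -26675329/(-82245) = -26675329*(-1/82245) = 26675329/82245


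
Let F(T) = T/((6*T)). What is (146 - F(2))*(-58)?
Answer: -25375/3 ≈ -8458.3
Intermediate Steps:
F(T) = ⅙ (F(T) = T*(1/(6*T)) = ⅙)
(146 - F(2))*(-58) = (146 - 1*⅙)*(-58) = (146 - ⅙)*(-58) = (875/6)*(-58) = -25375/3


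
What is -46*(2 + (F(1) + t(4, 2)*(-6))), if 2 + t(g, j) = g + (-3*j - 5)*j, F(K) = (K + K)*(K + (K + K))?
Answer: -5888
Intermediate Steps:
F(K) = 6*K² (F(K) = (2*K)*(K + 2*K) = (2*K)*(3*K) = 6*K²)
t(g, j) = -2 + g + j*(-5 - 3*j) (t(g, j) = -2 + (g + (-3*j - 5)*j) = -2 + (g + (-5 - 3*j)*j) = -2 + (g + j*(-5 - 3*j)) = -2 + g + j*(-5 - 3*j))
-46*(2 + (F(1) + t(4, 2)*(-6))) = -46*(2 + (6*1² + (-2 + 4 - 5*2 - 3*2²)*(-6))) = -46*(2 + (6*1 + (-2 + 4 - 10 - 3*4)*(-6))) = -46*(2 + (6 + (-2 + 4 - 10 - 12)*(-6))) = -46*(2 + (6 - 20*(-6))) = -46*(2 + (6 + 120)) = -46*(2 + 126) = -46*128 = -5888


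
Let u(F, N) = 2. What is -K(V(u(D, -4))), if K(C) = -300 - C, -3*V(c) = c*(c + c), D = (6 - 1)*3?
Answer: 892/3 ≈ 297.33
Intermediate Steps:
D = 15 (D = 5*3 = 15)
V(c) = -2*c**2/3 (V(c) = -c*(c + c)/3 = -c*2*c/3 = -2*c**2/3)
-K(V(u(D, -4))) = -(-300 - (-2)*2**2/3) = -(-300 - (-2)*4/3) = -(-300 - 1*(-8/3)) = -(-300 + 8/3) = -1*(-892/3) = 892/3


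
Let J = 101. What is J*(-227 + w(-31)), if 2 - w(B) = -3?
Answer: -22422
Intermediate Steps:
w(B) = 5 (w(B) = 2 - 1*(-3) = 2 + 3 = 5)
J*(-227 + w(-31)) = 101*(-227 + 5) = 101*(-222) = -22422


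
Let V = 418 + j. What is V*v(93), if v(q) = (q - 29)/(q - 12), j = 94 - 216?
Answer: 18944/81 ≈ 233.88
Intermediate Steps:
j = -122
V = 296 (V = 418 - 122 = 296)
v(q) = (-29 + q)/(-12 + q)
V*v(93) = 296*((-29 + 93)/(-12 + 93)) = 296*(64/81) = 18944/81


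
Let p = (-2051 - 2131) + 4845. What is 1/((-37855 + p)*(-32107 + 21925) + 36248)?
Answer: 1/378725192 ≈ 2.6404e-9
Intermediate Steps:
p = 663 (p = -4182 + 4845 = 663)
1/((-37855 + p)*(-32107 + 21925) + 36248) = 1/((-37855 + 663)*(-32107 + 21925) + 36248) = 1/(-37192*(-10182) + 36248) = 1/(378688944 + 36248) = 1/378725192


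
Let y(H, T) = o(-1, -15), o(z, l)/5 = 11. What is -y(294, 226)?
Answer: -55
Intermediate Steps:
o(z, l) = 55 (o(z, l) = 5*11 = 55)
y(H, T) = 55
-y(294, 226) = -1*55 = -55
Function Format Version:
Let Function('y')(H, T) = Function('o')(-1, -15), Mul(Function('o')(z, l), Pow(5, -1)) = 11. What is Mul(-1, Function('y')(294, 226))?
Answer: -55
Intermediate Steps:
Function('o')(z, l) = 55 (Function('o')(z, l) = Mul(5, 11) = 55)
Function('y')(H, T) = 55
Mul(-1, Function('y')(294, 226)) = Mul(-1, 55) = -55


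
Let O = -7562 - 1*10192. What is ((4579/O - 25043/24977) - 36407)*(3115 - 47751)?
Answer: 360322758107481698/221720829 ≈ 1.6251e+9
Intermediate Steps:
O = -17754 (O = -7562 - 10192 = -17754)
((4579/O - 25043/24977) - 36407)*(3115 - 47751) = ((4579/(-17754) - 25043/24977) - 36407)*(3115 - 47751) = ((4579*(-1/17754) - 25043*1/24977) - 36407)*(-44636) = ((-4579/17754 - 25043/24977) - 36407)*(-44636) = (-558983105/443441658 - 36407)*(-44636) = -16144939425911/443441658*(-44636) = 360322758107481698/221720829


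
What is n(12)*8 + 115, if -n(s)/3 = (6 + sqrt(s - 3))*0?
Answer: 115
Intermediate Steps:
n(s) = 0 (n(s) = -3*(6 + sqrt(s - 3))*0 = -3*(6 + sqrt(-3 + s))*0 = -3*0 = 0)
n(12)*8 + 115 = 0*8 + 115 = 0 + 115 = 115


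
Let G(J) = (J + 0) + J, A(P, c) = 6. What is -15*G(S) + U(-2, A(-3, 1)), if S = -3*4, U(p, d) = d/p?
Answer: 357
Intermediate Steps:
S = -12
G(J) = 2*J (G(J) = J + J = 2*J)
-15*G(S) + U(-2, A(-3, 1)) = -30*(-12) + 6/(-2) = -15*(-24) + 6*(-1/2) = 360 - 3 = 357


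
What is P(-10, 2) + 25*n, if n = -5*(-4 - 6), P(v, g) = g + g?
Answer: 1254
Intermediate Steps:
P(v, g) = 2*g
n = 50 (n = -5*(-10) = 50)
P(-10, 2) + 25*n = 2*2 + 25*50 = 4 + 1250 = 1254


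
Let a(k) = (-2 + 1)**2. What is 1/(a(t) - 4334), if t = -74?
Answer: -1/4333 ≈ -0.00023079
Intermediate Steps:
a(k) = 1 (a(k) = (-1)**2 = 1)
1/(a(t) - 4334) = 1/(1 - 4334) = 1/(-4333) = -1/4333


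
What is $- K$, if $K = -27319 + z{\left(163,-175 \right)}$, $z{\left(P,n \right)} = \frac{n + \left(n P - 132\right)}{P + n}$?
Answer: $\frac{74749}{3} \approx 24916.0$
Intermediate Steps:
$z{\left(P,n \right)} = \frac{-132 + n + P n}{P + n}$ ($z{\left(P,n \right)} = \frac{n + \left(P n - 132\right)}{P + n} = \frac{n + \left(-132 + P n\right)}{P + n} = \frac{-132 + n + P n}{P + n}$)
$K = - \frac{74749}{3}$ ($K = -27319 + \frac{-132 - 175 + 163 \left(-175\right)}{163 - 175} = -27319 + \frac{-132 - 175 - 28525}{-12} = -27319 - - \frac{7208}{3} = -27319 + \frac{7208}{3} = - \frac{74749}{3} \approx -24916.0$)
$- K = \left(-1\right) \left(- \frac{74749}{3}\right) = \frac{74749}{3}$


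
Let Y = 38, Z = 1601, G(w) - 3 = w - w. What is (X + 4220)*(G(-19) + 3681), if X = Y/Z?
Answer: 24890054472/1601 ≈ 1.5547e+7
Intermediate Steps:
G(w) = 3 (G(w) = 3 + (w - w) = 3 + 0 = 3)
X = 38/1601 ≈ 0.023735
(X + 4220)*(G(-19) + 3681) = (38/1601 + 4220)*(3 + 3681) = (6756258/1601)*3684 = 24890054472/1601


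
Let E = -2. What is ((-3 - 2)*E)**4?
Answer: 10000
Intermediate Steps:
((-3 - 2)*E)**4 = ((-3 - 2)*(-2))**4 = (-5*(-2))**4 = 10**4 = 10000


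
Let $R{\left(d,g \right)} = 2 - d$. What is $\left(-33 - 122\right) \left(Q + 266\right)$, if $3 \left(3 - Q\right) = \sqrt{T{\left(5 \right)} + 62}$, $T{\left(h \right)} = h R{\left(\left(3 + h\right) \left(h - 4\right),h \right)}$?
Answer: $-41695 + \frac{620 \sqrt{2}}{3} \approx -41403.0$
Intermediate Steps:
$T{\left(h \right)} = h \left(2 - \left(-4 + h\right) \left(3 + h\right)\right)$ ($T{\left(h \right)} = h \left(2 - \left(3 + h\right) \left(h - 4\right)\right) = h \left(2 - \left(3 + h\right) \left(-4 + h\right)\right) = h \left(2 - \left(-4 + h\right) \left(3 + h\right)\right)$)
$Q = 3 - \frac{4 \sqrt{2}}{3}$ ($Q = 3 - \frac{\sqrt{5 \left(14 + 5 - 5^{2}\right) + 62}}{3} = 3 - \frac{\sqrt{5 \left(14 + 5 - 25\right) + 62}}{3} = 3 - \frac{\sqrt{5 \left(-6\right) + 62}}{3} = 3 - \frac{\sqrt{-30 + 62}}{3} = 3 - \frac{\sqrt{32}}{3} = 3 - \frac{4 \sqrt{2}}{3} \approx 1.1144$)
$\left(-33 - 122\right) \left(Q + 266\right) = \left(-33 - 122\right) \left(\left(3 - \frac{4 \sqrt{2}}{3}\right) + 266\right) = \left(-33 - 122\right) \left(269 - \frac{4 \sqrt{2}}{3}\right) = - 155 \left(269 - \frac{4 \sqrt{2}}{3}\right) = -41695 + \frac{620 \sqrt{2}}{3}$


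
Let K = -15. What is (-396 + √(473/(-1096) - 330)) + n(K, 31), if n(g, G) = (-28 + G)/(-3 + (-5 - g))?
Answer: -2769/7 + 11*I*√820082/548 ≈ -395.57 + 18.178*I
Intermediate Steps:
n(g, G) = (-28 + G)/(-8 - g)
(-396 + √(473/(-1096) - 330)) + n(K, 31) = (-396 + √(473/(-1096) - 330)) + (28 - 1*31)/(8 - 15) = (-396 + √(473*(-1/1096) - 330)) + (28 - 31)/(-7) = (-396 + √(-473/1096 - 330)) - ⅐*(-3) = (-396 + √(-362153/1096)) + 3/7 = (-396 + 11*I*√820082/548) + 3/7 = -2769/7 + 11*I*√820082/548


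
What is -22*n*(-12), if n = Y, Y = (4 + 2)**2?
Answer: 9504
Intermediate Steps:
Y = 36 (Y = 6**2 = 36)
n = 36
-22*n*(-12) = -22*36*(-12) = -792*(-12) = 9504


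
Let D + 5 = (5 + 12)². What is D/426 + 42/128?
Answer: 191/192 ≈ 0.99479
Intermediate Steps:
D = 284 (D = -5 + (5 + 12)² = -5 + 17² = -5 + 289 = 284)
D/426 + 42/128 = 284/426 + 42/128 = 284*(1/426) + 42*(1/128) = ⅔ + 21/64 = 191/192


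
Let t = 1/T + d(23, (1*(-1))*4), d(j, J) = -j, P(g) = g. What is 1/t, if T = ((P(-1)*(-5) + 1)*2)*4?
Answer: -48/1103 ≈ -0.043518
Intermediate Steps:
T = 48 (T = ((-1*(-5) + 1)*2)*4 = ((5 + 1)*2)*4 = (6*2)*4 = 12*4 = 48)
t = -1103/48 (t = 1/48 - 1*23 = 1/48 - 23 = -1103/48 ≈ -22.979)
1/t = 1/(-1103/48) = -48/1103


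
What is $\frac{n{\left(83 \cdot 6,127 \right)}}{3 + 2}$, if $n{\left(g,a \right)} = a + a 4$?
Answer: $127$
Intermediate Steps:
$n{\left(g,a \right)} = 5 a$ ($n{\left(g,a \right)} = a + 4 a = 5 a$)
$\frac{n{\left(83 \cdot 6,127 \right)}}{3 + 2} = \frac{5 \cdot 127}{3 + 2} = \frac{635}{5} = 635 \cdot \frac{1}{5} = 127$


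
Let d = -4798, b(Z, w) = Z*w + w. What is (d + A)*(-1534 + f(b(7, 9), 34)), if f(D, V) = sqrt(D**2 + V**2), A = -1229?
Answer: 9245418 - 12054*sqrt(1585) ≈ 8.7655e+6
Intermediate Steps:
b(Z, w) = w + Z*w
(d + A)*(-1534 + f(b(7, 9), 34)) = (-4798 - 1229)*(-1534 + sqrt((9*(1 + 7))**2 + 34**2)) = -6027*(-1534 + sqrt((9*8)**2 + 1156)) = -6027*(-1534 + sqrt(72**2 + 1156)) = -6027*(-1534 + sqrt(5184 + 1156)) = -6027*(-1534 + sqrt(6340)) = -6027*(-1534 + 2*sqrt(1585)) = 9245418 - 12054*sqrt(1585)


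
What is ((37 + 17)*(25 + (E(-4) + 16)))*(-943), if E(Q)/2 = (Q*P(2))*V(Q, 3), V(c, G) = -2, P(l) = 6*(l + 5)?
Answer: -36307386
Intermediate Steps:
P(l) = 30 + 6*l (P(l) = 6*(5 + l) = 30 + 6*l)
E(Q) = -168*Q (E(Q) = 2*((Q*(30 + 6*2))*(-2)) = 2*((Q*(30 + 12))*(-2)) = 2*((Q*42)*(-2)) = 2*((42*Q)*(-2)) = 2*(-84*Q) = -168*Q)
((37 + 17)*(25 + (E(-4) + 16)))*(-943) = ((37 + 17)*(25 + (-168*(-4) + 16)))*(-943) = (54*(25 + (672 + 16)))*(-943) = (54*(25 + 688))*(-943) = (54*713)*(-943) = 38502*(-943) = -36307386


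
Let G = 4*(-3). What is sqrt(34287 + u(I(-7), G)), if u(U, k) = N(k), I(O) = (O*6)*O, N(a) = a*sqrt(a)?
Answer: sqrt(34287 - 24*I*sqrt(3)) ≈ 185.17 - 0.112*I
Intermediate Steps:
N(a) = a**(3/2)
G = -12
I(O) = 6*O**2 (I(O) = (6*O)*O = 6*O**2)
u(U, k) = k**(3/2)
sqrt(34287 + u(I(-7), G)) = sqrt(34287 + (-12)**(3/2)) = sqrt(34287 - 24*I*sqrt(3))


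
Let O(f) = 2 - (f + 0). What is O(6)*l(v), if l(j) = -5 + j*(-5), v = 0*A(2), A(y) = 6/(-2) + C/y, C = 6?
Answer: 20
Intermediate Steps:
A(y) = -3 + 6/y (A(y) = 6/(-2) + 6/y = 6*(-1/2) + 6/y = -3 + 6/y)
v = 0 (v = 0*(-3 + 6/2) = 0*(-3 + 6*(1/2)) = 0*(-3 + 3) = 0*0 = 0)
O(f) = 2 - f
l(j) = -5 - 5*j
O(6)*l(v) = (2 - 1*6)*(-5 - 5*0) = (2 - 6)*(-5 + 0) = -4*(-5) = 20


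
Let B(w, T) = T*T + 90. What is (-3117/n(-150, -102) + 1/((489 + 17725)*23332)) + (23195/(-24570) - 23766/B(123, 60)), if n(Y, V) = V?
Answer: 12046773481355243/519837013430280 ≈ 23.174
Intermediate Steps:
B(w, T) = 90 + T**2 (B(w, T) = T**2 + 90 = 90 + T**2)
(-3117/n(-150, -102) + 1/((489 + 17725)*23332)) + (23195/(-24570) - 23766/B(123, 60)) = (-3117/(-102) + 1/((489 + 17725)*23332)) + (23195/(-24570) - 23766/(90 + 60**2)) = (-3117*(-1/102) + (1/23332)/18214) + (23195*(-1/24570) - 23766/(90 + 3600)) = (1039/34 + (1/18214)*(1/23332)) + (-4639/4914 - 23766/3690) = (1039/34 + 1/424969048) + (-4639/4914 - 23766*1/3690) = 220771420453/7224473816 + (-4639/4914 - 3961/615) = 220771420453/7224473816 - 7439113/1007370 = 12046773481355243/519837013430280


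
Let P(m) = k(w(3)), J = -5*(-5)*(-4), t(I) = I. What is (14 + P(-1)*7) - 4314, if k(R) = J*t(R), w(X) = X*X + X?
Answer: -12700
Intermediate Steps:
J = -100 (J = 25*(-4) = -100)
w(X) = X + X² (w(X) = X² + X = X + X²)
k(R) = -100*R
P(m) = -1200 (P(m) = -300*(1 + 3) = -300*4 = -100*12 = -1200)
(14 + P(-1)*7) - 4314 = (14 - 1200*7) - 4314 = (14 - 8400) - 4314 = -8386 - 4314 = -12700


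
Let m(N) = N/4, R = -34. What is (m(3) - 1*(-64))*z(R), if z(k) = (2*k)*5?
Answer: -22015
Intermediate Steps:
z(k) = 10*k
m(N) = N/4 (m(N) = N*(1/4) = N/4)
(m(3) - 1*(-64))*z(R) = ((1/4)*3 - 1*(-64))*(10*(-34)) = (3/4 + 64)*(-340) = (259/4)*(-340) = -22015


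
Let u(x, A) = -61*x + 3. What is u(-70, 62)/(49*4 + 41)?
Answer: 4273/237 ≈ 18.030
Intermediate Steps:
u(x, A) = 3 - 61*x
u(-70, 62)/(49*4 + 41) = (3 - 61*(-70))/(49*4 + 41) = (3 + 4270)/(196 + 41) = 4273/237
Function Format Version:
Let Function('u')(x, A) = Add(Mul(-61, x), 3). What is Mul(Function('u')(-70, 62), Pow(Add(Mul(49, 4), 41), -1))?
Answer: Rational(4273, 237) ≈ 18.030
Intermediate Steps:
Function('u')(x, A) = Add(3, Mul(-61, x))
Mul(Function('u')(-70, 62), Pow(Add(Mul(49, 4), 41), -1)) = Mul(Add(3, Mul(-61, -70)), Pow(Add(Mul(49, 4), 41), -1)) = Mul(Add(3, 4270), Pow(Add(196, 41), -1)) = Mul(4273, Pow(237, -1)) = Mul(4273, Rational(1, 237)) = Rational(4273, 237)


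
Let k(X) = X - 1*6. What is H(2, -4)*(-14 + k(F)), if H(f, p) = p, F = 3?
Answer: 68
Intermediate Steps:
k(X) = -6 + X (k(X) = X - 6 = -6 + X)
H(2, -4)*(-14 + k(F)) = -4*(-14 + (-6 + 3)) = -4*(-14 - 3) = -4*(-17) = 68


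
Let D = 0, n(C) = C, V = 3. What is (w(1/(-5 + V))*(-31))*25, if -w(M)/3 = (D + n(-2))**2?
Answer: 9300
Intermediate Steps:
w(M) = -12 (w(M) = -3*(0 - 2)**2 = -3*(-2)**2 = -3*4 = -12)
(w(1/(-5 + V))*(-31))*25 = -12*(-31)*25 = 372*25 = 9300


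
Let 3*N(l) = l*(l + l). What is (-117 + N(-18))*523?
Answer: 51777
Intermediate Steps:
N(l) = 2*l**2/3 (N(l) = (l*(l + l))/3 = (l*(2*l))/3 = (2*l**2)/3 = 2*l**2/3)
(-117 + N(-18))*523 = (-117 + (2/3)*(-18)**2)*523 = (-117 + (2/3)*324)*523 = (-117 + 216)*523 = 99*523 = 51777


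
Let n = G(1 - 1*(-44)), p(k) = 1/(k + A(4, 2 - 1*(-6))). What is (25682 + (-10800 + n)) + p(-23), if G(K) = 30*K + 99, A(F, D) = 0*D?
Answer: 375612/23 ≈ 16331.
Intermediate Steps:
A(F, D) = 0
G(K) = 99 + 30*K
p(k) = 1/k (p(k) = 1/(k + 0) = 1/k)
n = 1449 (n = 99 + 30*(1 - 1*(-44)) = 99 + 30*(1 + 44) = 99 + 30*45 = 99 + 1350 = 1449)
(25682 + (-10800 + n)) + p(-23) = (25682 + (-10800 + 1449)) + 1/(-23) = (25682 - 9351) - 1/23 = 16331 - 1/23 = 375612/23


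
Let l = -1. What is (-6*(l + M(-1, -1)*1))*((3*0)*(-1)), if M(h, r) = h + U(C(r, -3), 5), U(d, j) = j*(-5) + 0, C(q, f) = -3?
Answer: 0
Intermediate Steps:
U(d, j) = -5*j (U(d, j) = -5*j + 0 = -5*j)
M(h, r) = -25 + h (M(h, r) = h - 5*5 = h - 25 = -25 + h)
(-6*(l + M(-1, -1)*1))*((3*0)*(-1)) = (-6*(-1 + (-25 - 1)*1))*((3*0)*(-1)) = (-6*(-1 - 26*1))*(0*(-1)) = -6*(-1 - 26)*0 = -6*(-27)*0 = 162*0 = 0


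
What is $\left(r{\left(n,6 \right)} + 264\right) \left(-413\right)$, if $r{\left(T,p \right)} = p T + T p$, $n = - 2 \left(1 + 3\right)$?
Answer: $-69384$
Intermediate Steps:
$n = -8$ ($n = \left(-2\right) 4 = -8$)
$r{\left(T,p \right)} = 2 T p$ ($r{\left(T,p \right)} = T p + T p = 2 T p$)
$\left(r{\left(n,6 \right)} + 264\right) \left(-413\right) = \left(2 \left(-8\right) 6 + 264\right) \left(-413\right) = \left(-96 + 264\right) \left(-413\right) = 168 \left(-413\right) = -69384$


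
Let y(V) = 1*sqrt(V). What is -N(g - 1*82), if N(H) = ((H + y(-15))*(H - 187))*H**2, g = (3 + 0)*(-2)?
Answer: -187404800 + 2129600*I*sqrt(15) ≈ -1.874e+8 + 8.2479e+6*I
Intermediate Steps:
y(V) = sqrt(V)
g = -6 (g = 3*(-2) = -6)
N(H) = H**2*(-187 + H)*(H + I*sqrt(15)) (N(H) = ((H + sqrt(-15))*(H - 187))*H**2 = ((H + I*sqrt(15))*(-187 + H))*H**2 = ((-187 + H)*(H + I*sqrt(15)))*H**2 = H**2*(-187 + H)*(H + I*sqrt(15)))
-N(g - 1*82) = -(-6 - 1*82)**2*((-6 - 1*82)**2 - 187*(-6 - 1*82) - 187*I*sqrt(15) + I*(-6 - 1*82)*sqrt(15)) = -(-6 - 82)**2*((-6 - 82)**2 - 187*(-6 - 82) - 187*I*sqrt(15) + I*(-6 - 82)*sqrt(15)) = -(-88)**2*((-88)**2 - 187*(-88) - 187*I*sqrt(15) + I*(-88)*sqrt(15)) = -7744*(7744 + 16456 - 187*I*sqrt(15) - 88*I*sqrt(15)) = -7744*(24200 - 275*I*sqrt(15)) = -(187404800 - 2129600*I*sqrt(15)) = -187404800 + 2129600*I*sqrt(15)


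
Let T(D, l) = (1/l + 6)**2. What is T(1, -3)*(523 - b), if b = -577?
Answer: 317900/9 ≈ 35322.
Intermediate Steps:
T(D, l) = (6 + 1/l)**2
T(1, -3)*(523 - b) = ((1 + 6*(-3))**2/(-3)**2)*(523 - 1*(-577)) = ((1 - 18)**2/9)*(523 + 577) = ((1/9)*(-17)**2)*1100 = ((1/9)*289)*1100 = (289/9)*1100 = 317900/9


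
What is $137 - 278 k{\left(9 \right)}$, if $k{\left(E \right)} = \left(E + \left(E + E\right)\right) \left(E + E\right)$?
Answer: $-134971$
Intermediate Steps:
$k{\left(E \right)} = 6 E^{2}$ ($k{\left(E \right)} = \left(E + 2 E\right) 2 E = 3 E 2 E = 6 E^{2}$)
$137 - 278 k{\left(9 \right)} = 137 - 278 \cdot 6 \cdot 9^{2} = 137 - 278 \cdot 6 \cdot 81 = 137 - 135108 = -134971$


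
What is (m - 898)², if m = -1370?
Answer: 5143824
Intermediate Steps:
(m - 898)² = (-1370 - 898)² = (-2268)² = 5143824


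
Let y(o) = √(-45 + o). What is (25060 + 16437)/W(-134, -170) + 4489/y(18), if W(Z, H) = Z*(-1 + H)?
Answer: 41497/22914 - 4489*I*√3/9 ≈ 1.811 - 863.91*I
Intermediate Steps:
(25060 + 16437)/W(-134, -170) + 4489/y(18) = (25060 + 16437)/((-134*(-1 - 170))) + 4489/(√(-45 + 18)) = 41497/((-134*(-171))) + 4489/(√(-27)) = 41497/22914 + 4489/((3*I*√3)) = 41497*(1/22914) + 4489*(-I*√3/9) = 41497/22914 - 4489*I*√3/9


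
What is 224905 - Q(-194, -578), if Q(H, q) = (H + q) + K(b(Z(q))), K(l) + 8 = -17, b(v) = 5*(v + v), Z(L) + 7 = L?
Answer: 225702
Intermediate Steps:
Z(L) = -7 + L
b(v) = 10*v (b(v) = 5*(2*v) = 10*v)
K(l) = -25 (K(l) = -8 - 17 = -25)
Q(H, q) = -25 + H + q (Q(H, q) = (H + q) - 25 = -25 + H + q)
224905 - Q(-194, -578) = 224905 - (-25 - 194 - 578) = 224905 - 1*(-797) = 224905 + 797 = 225702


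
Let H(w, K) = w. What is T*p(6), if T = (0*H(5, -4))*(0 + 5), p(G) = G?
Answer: 0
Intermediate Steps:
T = 0 (T = (0*5)*(0 + 5) = 0*5 = 0)
T*p(6) = 0*6 = 0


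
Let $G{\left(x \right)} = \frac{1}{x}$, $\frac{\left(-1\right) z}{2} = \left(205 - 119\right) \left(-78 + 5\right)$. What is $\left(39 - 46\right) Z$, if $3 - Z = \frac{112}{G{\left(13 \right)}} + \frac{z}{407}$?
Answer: $\frac{4227489}{407} \approx 10387.0$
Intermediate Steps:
$z = 12556$ ($z = - 2 \left(205 - 119\right) \left(-78 + 5\right) = - 2 \cdot 86 \left(-73\right) = \left(-2\right) \left(-6278\right) = 12556$)
$Z = - \frac{603927}{407}$ ($Z = 3 - \left(\frac{112}{\frac{1}{13}} + \frac{12556}{407}\right) = 3 - \left(112 \frac{1}{\frac{1}{13}} + 12556 \cdot \frac{1}{407}\right) = 3 - \left(112 \cdot 13 + \frac{12556}{407}\right) = 3 - \left(1456 + \frac{12556}{407}\right) = 3 - \frac{605148}{407} = - \frac{603927}{407} \approx -1483.8$)
$\left(39 - 46\right) Z = \left(39 - 46\right) \left(- \frac{603927}{407}\right) = \left(-7\right) \left(- \frac{603927}{407}\right) = \frac{4227489}{407}$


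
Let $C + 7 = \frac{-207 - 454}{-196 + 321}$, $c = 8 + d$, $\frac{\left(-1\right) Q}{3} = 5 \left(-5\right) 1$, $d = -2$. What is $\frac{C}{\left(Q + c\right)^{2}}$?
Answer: $- \frac{512}{273375} \approx -0.0018729$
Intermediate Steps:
$Q = 75$ ($Q = - 3 \cdot 5 \left(-5\right) 1 = - 3 \left(\left(-25\right) 1\right) = \left(-3\right) \left(-25\right) = 75$)
$c = 6$ ($c = 8 - 2 = 6$)
$C = - \frac{1536}{125}$ ($C = -7 + \frac{-207 - 454}{-196 + 321} = -7 - \frac{661}{125} = - \frac{1536}{125} \approx -12.288$)
$\frac{C}{\left(Q + c\right)^{2}} = - \frac{1536}{125 \left(75 + 6\right)^{2}} = - \frac{1536}{125 \cdot 81^{2}} = - \frac{1536}{125 \cdot 6561} = \left(- \frac{1536}{125}\right) \frac{1}{6561} = - \frac{512}{273375}$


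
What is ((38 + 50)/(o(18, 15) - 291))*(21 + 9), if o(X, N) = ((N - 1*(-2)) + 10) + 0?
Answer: -10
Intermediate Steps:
o(X, N) = 12 + N (o(X, N) = ((N + 2) + 10) + 0 = ((2 + N) + 10) + 0 = (12 + N) + 0 = 12 + N)
((38 + 50)/(o(18, 15) - 291))*(21 + 9) = ((38 + 50)/((12 + 15) - 291))*(21 + 9) = (88/(27 - 291))*30 = (88/(-264))*30 = (88*(-1/264))*30 = -1/3*30 = -10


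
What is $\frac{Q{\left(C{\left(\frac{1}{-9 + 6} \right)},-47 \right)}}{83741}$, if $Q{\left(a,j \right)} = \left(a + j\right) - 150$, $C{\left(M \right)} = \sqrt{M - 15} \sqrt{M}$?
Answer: $- \frac{197}{83741} - \frac{\sqrt{46}}{251223} \approx -0.0023795$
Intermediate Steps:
$C{\left(M \right)} = \sqrt{M} \sqrt{-15 + M}$ ($C{\left(M \right)} = \sqrt{-15 + M} \sqrt{M} = \sqrt{M} \sqrt{-15 + M}$)
$Q{\left(a,j \right)} = -150 + a + j$
$\frac{Q{\left(C{\left(\frac{1}{-9 + 6} \right)},-47 \right)}}{83741} = \frac{-150 + \sqrt{\frac{1}{-9 + 6}} \sqrt{-15 + \frac{1}{-9 + 6}} - 47}{83741} = \left(-150 + \sqrt{\frac{1}{-3}} \sqrt{-15 + \frac{1}{-3}} - 47\right) \frac{1}{83741} = \left(-150 + \sqrt{- \frac{1}{3}} \sqrt{-15 - \frac{1}{3}} - 47\right) \frac{1}{83741} = \left(-150 + \frac{i \sqrt{3}}{3} \sqrt{- \frac{46}{3}} - 47\right) \frac{1}{83741} = \left(-150 + \frac{i \sqrt{3}}{3} \frac{i \sqrt{138}}{3} - 47\right) \frac{1}{83741} = \left(-150 - \frac{\sqrt{46}}{3} - 47\right) \frac{1}{83741} = \left(-197 - \frac{\sqrt{46}}{3}\right) \frac{1}{83741} = - \frac{197}{83741} - \frac{\sqrt{46}}{251223}$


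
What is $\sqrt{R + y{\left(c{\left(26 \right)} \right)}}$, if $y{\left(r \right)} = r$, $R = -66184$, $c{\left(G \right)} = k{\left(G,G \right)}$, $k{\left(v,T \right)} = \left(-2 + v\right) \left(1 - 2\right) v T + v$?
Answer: $i \sqrt{82382} \approx 287.02 i$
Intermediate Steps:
$k{\left(v,T \right)} = v + T v \left(2 - v\right)$ ($k{\left(v,T \right)} = \left(-2 + v\right) \left(-1\right) v T + v = \left(2 - v\right) v T + v = v \left(2 - v\right) T + v = T v \left(2 - v\right) + v = v + T v \left(2 - v\right)$)
$c{\left(G \right)} = G \left(1 - G^{2} + 2 G\right)$ ($c{\left(G \right)} = G \left(1 + 2 G - G G\right) = G \left(1 + 2 G - G^{2}\right) = G \left(1 - G^{2} + 2 G\right)$)
$\sqrt{R + y{\left(c{\left(26 \right)} \right)}} = \sqrt{-66184 + 26 \left(1 - 26^{2} + 2 \cdot 26\right)} = \sqrt{-66184 + 26 \left(1 - 676 + 52\right)} = \sqrt{-66184 + 26 \left(-623\right)} = \sqrt{-66184 - 16198} = \sqrt{-82382} = i \sqrt{82382}$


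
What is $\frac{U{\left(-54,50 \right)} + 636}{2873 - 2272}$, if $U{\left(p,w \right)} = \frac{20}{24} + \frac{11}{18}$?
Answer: $\frac{5737}{5409} \approx 1.0606$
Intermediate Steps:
$U{\left(p,w \right)} = \frac{13}{9}$ ($U{\left(p,w \right)} = 20 \cdot \frac{1}{24} + 11 \cdot \frac{1}{18} = \frac{5}{6} + \frac{11}{18} = \frac{13}{9}$)
$\frac{U{\left(-54,50 \right)} + 636}{2873 - 2272} = \frac{\frac{13}{9} + 636}{2873 - 2272} = \frac{5737}{9 \cdot 601} = \frac{5737}{9} \cdot \frac{1}{601} = \frac{5737}{5409}$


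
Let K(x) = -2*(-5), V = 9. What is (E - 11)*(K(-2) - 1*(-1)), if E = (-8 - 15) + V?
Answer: -275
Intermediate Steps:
K(x) = 10
E = -14 (E = (-8 - 15) + 9 = -23 + 9 = -14)
(E - 11)*(K(-2) - 1*(-1)) = (-14 - 11)*(10 - 1*(-1)) = -25*(10 + 1) = -25*11 = -275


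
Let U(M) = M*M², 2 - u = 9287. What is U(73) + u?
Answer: 379732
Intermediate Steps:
u = -9285 (u = 2 - 1*9287 = 2 - 9287 = -9285)
U(M) = M³
U(73) + u = 73³ - 9285 = 389017 - 9285 = 379732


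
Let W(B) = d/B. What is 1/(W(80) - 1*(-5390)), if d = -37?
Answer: 80/431163 ≈ 0.00018554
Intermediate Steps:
W(B) = -37/B
1/(W(80) - 1*(-5390)) = 1/(-37/80 - 1*(-5390)) = 1/(-37*1/80 + 5390) = 1/(-37/80 + 5390) = 1/(431163/80) = 80/431163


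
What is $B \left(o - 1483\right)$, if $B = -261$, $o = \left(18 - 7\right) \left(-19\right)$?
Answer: $441612$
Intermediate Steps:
$o = -209$ ($o = 11 \left(-19\right) = -209$)
$B \left(o - 1483\right) = - 261 \left(-209 - 1483\right) = \left(-261\right) \left(-1692\right) = 441612$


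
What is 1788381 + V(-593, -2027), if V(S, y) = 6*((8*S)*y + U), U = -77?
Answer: 59484447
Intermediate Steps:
V(S, y) = -462 + 48*S*y (V(S, y) = 6*((8*S)*y - 77) = 6*(8*S*y - 77) = 6*(-77 + 8*S*y) = -462 + 48*S*y)
1788381 + V(-593, -2027) = 1788381 + (-462 + 48*(-593)*(-2027)) = 1788381 + (-462 + 57696528) = 1788381 + 57696066 = 59484447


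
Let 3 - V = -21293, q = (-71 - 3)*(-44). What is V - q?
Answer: 18040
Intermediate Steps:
q = 3256 (q = -74*(-44) = 3256)
V = 21296 (V = 3 - 1*(-21293) = 3 + 21293 = 21296)
V - q = 21296 - 1*3256 = 21296 - 3256 = 18040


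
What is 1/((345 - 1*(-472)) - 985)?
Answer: -1/168 ≈ -0.0059524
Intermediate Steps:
1/((345 - 1*(-472)) - 985) = 1/((345 + 472) - 985) = 1/(817 - 985) = 1/(-168) = -1/168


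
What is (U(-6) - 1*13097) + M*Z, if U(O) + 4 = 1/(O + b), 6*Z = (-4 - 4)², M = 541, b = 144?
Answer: -337195/46 ≈ -7330.3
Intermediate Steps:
Z = 32/3 (Z = (-4 - 4)²/6 = (⅙)*(-8)² = (⅙)*64 = 32/3 ≈ 10.667)
U(O) = -4 + 1/(144 + O) (U(O) = -4 + 1/(O + 144) = -4 + 1/(144 + O))
(U(-6) - 1*13097) + M*Z = ((-575 - 4*(-6))/(144 - 6) - 1*13097) + 541*(32/3) = ((-575 + 24)/138 - 13097) + 17312/3 = ((1/138)*(-551) - 13097) + 17312/3 = (-551/138 - 13097) + 17312/3 = -1807937/138 + 17312/3 = -337195/46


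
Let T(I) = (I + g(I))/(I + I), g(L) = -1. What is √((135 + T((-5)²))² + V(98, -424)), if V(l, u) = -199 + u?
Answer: √11082394/25 ≈ 133.16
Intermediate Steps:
T(I) = (-1 + I)/(2*I) (T(I) = (I - 1)/(I + I) = (-1 + I)/((2*I)) = (-1 + I)*(1/(2*I)) = (-1 + I)/(2*I))
√((135 + T((-5)²))² + V(98, -424)) = √((135 + (-1 + (-5)²)/(2*((-5)²)))² + (-199 - 424)) = √((135 + (½)*(-1 + 25)/25)² - 623) = √((135 + (½)*(1/25)*24)² - 623) = √((135 + 12/25)² - 623) = √((3387/25)² - 623) = √(11471769/625 - 623) = √(11082394/625) = √11082394/25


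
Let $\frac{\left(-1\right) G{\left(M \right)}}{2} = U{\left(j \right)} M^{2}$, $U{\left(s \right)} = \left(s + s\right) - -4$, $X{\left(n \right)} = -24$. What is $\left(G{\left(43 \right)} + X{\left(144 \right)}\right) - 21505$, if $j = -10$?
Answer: $37639$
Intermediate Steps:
$U{\left(s \right)} = 4 + 2 s$ ($U{\left(s \right)} = 2 s + 4 = 4 + 2 s$)
$G{\left(M \right)} = 32 M^{2}$ ($G{\left(M \right)} = - 2 \left(4 + 2 \left(-10\right)\right) M^{2} = - 2 \left(4 - 20\right) M^{2} = - 2 \left(- 16 M^{2}\right) = 32 M^{2}$)
$\left(G{\left(43 \right)} + X{\left(144 \right)}\right) - 21505 = \left(32 \cdot 43^{2} - 24\right) - 21505 = \left(32 \cdot 1849 - 24\right) - 21505 = \left(59168 - 24\right) - 21505 = 59144 - 21505 = 37639$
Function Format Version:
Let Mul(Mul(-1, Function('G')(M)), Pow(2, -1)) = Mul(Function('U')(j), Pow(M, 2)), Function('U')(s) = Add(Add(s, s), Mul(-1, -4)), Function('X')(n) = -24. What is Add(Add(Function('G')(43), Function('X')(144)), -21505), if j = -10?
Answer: 37639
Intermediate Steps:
Function('U')(s) = Add(4, Mul(2, s)) (Function('U')(s) = Add(Mul(2, s), 4) = Add(4, Mul(2, s)))
Function('G')(M) = Mul(32, Pow(M, 2)) (Function('G')(M) = Mul(-2, Mul(Add(4, Mul(2, -10)), Pow(M, 2))) = Mul(-2, Mul(Add(4, -20), Pow(M, 2))) = Mul(-2, Mul(-16, Pow(M, 2))) = Mul(32, Pow(M, 2)))
Add(Add(Function('G')(43), Function('X')(144)), -21505) = Add(Add(Mul(32, Pow(43, 2)), -24), -21505) = Add(Add(Mul(32, 1849), -24), -21505) = Add(Add(59168, -24), -21505) = Add(59144, -21505) = 37639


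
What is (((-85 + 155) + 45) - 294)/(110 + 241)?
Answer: -179/351 ≈ -0.50997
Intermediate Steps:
(((-85 + 155) + 45) - 294)/(110 + 241) = ((70 + 45) - 294)/351 = (115 - 294)*(1/351) = -179*1/351 = -179/351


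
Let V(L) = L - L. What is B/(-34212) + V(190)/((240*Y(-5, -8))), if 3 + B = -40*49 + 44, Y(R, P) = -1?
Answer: 1919/34212 ≈ 0.056091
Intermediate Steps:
V(L) = 0
B = -1919 (B = -3 + (-40*49 + 44) = -3 + (-1960 + 44) = -3 - 1916 = -1919)
B/(-34212) + V(190)/((240*Y(-5, -8))) = -1919/(-34212) + 0/((240*(-1))) = -1919*(-1/34212) + 0/(-240) = 1919/34212 + 0*(-1/240) = 1919/34212 + 0 = 1919/34212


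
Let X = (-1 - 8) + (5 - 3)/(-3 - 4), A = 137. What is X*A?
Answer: -8905/7 ≈ -1272.1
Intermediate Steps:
X = -65/7 (X = -9 + 2/(-7) = -9 + 2*(-⅐) = -9 - 2/7 = -65/7 ≈ -9.2857)
X*A = -65/7*137 = -8905/7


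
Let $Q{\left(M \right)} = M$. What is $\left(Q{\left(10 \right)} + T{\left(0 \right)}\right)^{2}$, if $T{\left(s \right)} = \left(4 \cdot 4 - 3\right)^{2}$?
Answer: $32041$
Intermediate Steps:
$T{\left(s \right)} = 169$ ($T{\left(s \right)} = \left(16 - 3\right)^{2} = 13^{2} = 169$)
$\left(Q{\left(10 \right)} + T{\left(0 \right)}\right)^{2} = \left(10 + 169\right)^{2} = 179^{2} = 32041$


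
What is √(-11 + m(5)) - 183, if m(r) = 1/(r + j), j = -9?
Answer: -183 + 3*I*√5/2 ≈ -183.0 + 3.3541*I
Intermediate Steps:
m(r) = 1/(-9 + r) (m(r) = 1/(r - 9) = 1/(-9 + r))
√(-11 + m(5)) - 183 = √(-11 + 1/(-9 + 5)) - 183 = √(-11 + 1/(-4)) - 183 = √(-11 - ¼) - 183 = √(-45/4) - 183 = 3*I*√5/2 - 183 = -183 + 3*I*√5/2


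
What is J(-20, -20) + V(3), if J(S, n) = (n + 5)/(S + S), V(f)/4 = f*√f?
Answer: 3/8 + 12*√3 ≈ 21.160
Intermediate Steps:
V(f) = 4*f^(3/2) (V(f) = 4*(f*√f) = 4*f^(3/2))
J(S, n) = (5 + n)/(2*S) (J(S, n) = (5 + n)/((2*S)) = (5 + n)*(1/(2*S)) = (5 + n)/(2*S))
J(-20, -20) + V(3) = (½)*(5 - 20)/(-20) + 4*3^(3/2) = (½)*(-1/20)*(-15) + 4*(3*√3) = 3/8 + 12*√3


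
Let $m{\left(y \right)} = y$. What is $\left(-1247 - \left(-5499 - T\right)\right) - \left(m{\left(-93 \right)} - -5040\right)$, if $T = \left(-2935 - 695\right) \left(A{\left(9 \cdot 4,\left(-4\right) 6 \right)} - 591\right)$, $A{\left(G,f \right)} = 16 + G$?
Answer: $1955875$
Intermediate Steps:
$T = 1956570$ ($T = \left(-2935 - 695\right) \left(\left(16 + 9 \cdot 4\right) - 591\right) = - 3630 \left(\left(16 + 36\right) - 591\right) = - 3630 \left(52 - 591\right) = \left(-3630\right) \left(-539\right) = 1956570$)
$\left(-1247 - \left(-5499 - T\right)\right) - \left(m{\left(-93 \right)} - -5040\right) = \left(-1247 - \left(-5499 - 1956570\right)\right) - \left(-93 - -5040\right) = \left(-1247 - \left(-5499 - 1956570\right)\right) - \left(-93 + 5040\right) = \left(-1247 - -1962069\right) - 4947 = \left(-1247 + 1962069\right) - 4947 = 1960822 - 4947 = 1955875$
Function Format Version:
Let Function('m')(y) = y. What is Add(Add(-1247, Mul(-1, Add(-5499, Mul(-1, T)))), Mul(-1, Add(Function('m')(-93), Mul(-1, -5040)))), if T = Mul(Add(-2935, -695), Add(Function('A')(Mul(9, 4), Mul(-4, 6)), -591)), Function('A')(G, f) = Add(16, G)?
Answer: 1955875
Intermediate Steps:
T = 1956570 (T = Mul(Add(-2935, -695), Add(Add(16, Mul(9, 4)), -591)) = Mul(-3630, Add(Add(16, 36), -591)) = Mul(-3630, Add(52, -591)) = Mul(-3630, -539) = 1956570)
Add(Add(-1247, Mul(-1, Add(-5499, Mul(-1, T)))), Mul(-1, Add(Function('m')(-93), Mul(-1, -5040)))) = Add(Add(-1247, Mul(-1, Add(-5499, Mul(-1, 1956570)))), Mul(-1, Add(-93, Mul(-1, -5040)))) = Add(Add(-1247, Mul(-1, Add(-5499, -1956570))), Mul(-1, Add(-93, 5040))) = Add(Add(-1247, Mul(-1, -1962069)), Mul(-1, 4947)) = Add(Add(-1247, 1962069), -4947) = Add(1960822, -4947) = 1955875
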